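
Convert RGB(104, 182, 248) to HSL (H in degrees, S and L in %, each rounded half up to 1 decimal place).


Normalize: R'=104/255≈0.4078, G'=182/255≈0.7137, B'=248/255≈0.9725
Max=248/255, Min=104/255, Δ=Max-Min=144/255
L = (Max+Min)/2 = (248+104)/510 = 352/510 = 0.69019… → L = 69.0%
L > 0.5 → S = Δ/(2-Max-Min) = 144/(510-248-104) = 144/158 = 0.91139… → S = 91.1%
(the 1/255 factors cancel in S and H, so raw channel differences can be used)
Max is B' → H = 60 × ((R-G)/Δ + 4) = 60 × ((104-182)/144 + 4)
  -78/144 + 4 = -0.5416… + 4 = 3.4583…
  H = 60 × 3.4583… = 207.5° → H = 207.5°
= HSL(207.5°, 91.1%, 69.0%)


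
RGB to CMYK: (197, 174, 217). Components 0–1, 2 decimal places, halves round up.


R'=197/255≈0.7725, G'=174/255≈0.6824, B'=217/255≈0.8510
K = 1 - max(R',G',B') = 1 - 217/255 = 38/255 = 0.14901… → 0.15
(1-R'-K)/(1-K) simplifies to (max-R)/max with max = 217:
C = (217-197)/217 = 20/217 = 0.09216… → 0.09
M = (217-174)/217 = 43/217 = 0.19815… → 0.20
Y = (217-217)/217 = 0/217 = 0 → 0.00
= CMYK(0.09, 0.20, 0.00, 0.15)


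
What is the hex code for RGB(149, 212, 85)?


R = 149 → 95 (hex)
G = 212 → D4 (hex)
B = 85 → 55 (hex)
Hex = #95D455


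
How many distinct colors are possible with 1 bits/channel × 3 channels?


Total bits = 1 bits/channel × 3 channels = 3 bits
Distinct colors = 2^3
= 8 colors


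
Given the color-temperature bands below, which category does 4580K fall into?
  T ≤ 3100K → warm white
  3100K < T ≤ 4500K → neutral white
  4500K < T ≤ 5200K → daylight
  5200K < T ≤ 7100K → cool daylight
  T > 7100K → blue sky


Temperature: 4580K
4500K < 4580K ≤ 5200K → daylight
Classification: daylight


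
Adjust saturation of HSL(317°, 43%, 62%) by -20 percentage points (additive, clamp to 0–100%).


Original S = 43%
Adjustment = -20 percentage points
New S = 43 + (-20) = 23
Clamp to [0, 100] → 23
= HSL(317°, 23%, 62%)


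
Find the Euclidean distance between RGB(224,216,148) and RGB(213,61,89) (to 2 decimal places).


d = √[(R₁-R₂)² + (G₁-G₂)² + (B₁-B₂)²]
d = √[(224-213)² + (216-61)² + (148-89)²]
d = √[121 + 24025 + 3481]
d = √27627
d ≈ 166.21


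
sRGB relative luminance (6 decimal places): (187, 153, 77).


Linearize each channel (sRGB transfer function): c = v/255; c_lin = c/12.92 if c ≤ 0.04045, else ((c+0.055)/1.055)^2.4
  R: 187/255 ≈ 0.733333 > 0.04045 → ((0.733333+0.055)/1.055)^2.4 ≈ 0.496933
  G: 153/255 ≈ 0.600000 > 0.04045 → ((0.600000+0.055)/1.055)^2.4 ≈ 0.318547
  B: 77/255 ≈ 0.301961 > 0.04045 → ((0.301961+0.055)/1.055)^2.4 ≈ 0.074214
R_lin = 0.496933, G_lin = 0.318547, B_lin = 0.074214
L = 0.2126×R + 0.7152×G + 0.0722×B
L = 0.2126×0.496933 + 0.7152×0.318547 + 0.0722×0.074214
L ≈ 0.338831


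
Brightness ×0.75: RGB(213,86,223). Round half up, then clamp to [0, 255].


Multiply each channel by 0.75, round half up, clamp to [0, 255]
R: 213×0.75 = 159.75 → round → 160
G: 86×0.75 = 64.5 → round → 65
B: 223×0.75 = 167.25 → round → 167
= RGB(160, 65, 167)


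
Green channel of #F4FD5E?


Color: #F4FD5E
R = F4 = 244
G = FD = 253
B = 5E = 94
Green = 253


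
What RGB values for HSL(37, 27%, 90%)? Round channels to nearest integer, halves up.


H=37°, S=0.27, L=0.90
C = (1-|2L-1|)×S = (1-|0.80|)×0.27 = 0.054
H' = H/60 = 37/60 ≈ 0.6167; X = C×(1-|H' mod 2 - 1|) = 0.0333
m = L - C/2 = 0.90 - 0.027 = 0.873
Sector ⌊H'⌋ = 0 → (R',G',B') = (0.054, 0.0333, 0.0)
RGB = ((R'+m)×255, (G'+m)×255, (B'+m)×255) = (236.385, 231.1065, 222.615)
Round half up → RGB(236, 231, 223)


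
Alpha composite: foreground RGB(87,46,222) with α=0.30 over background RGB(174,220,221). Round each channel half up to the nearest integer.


C = α×F + (1-α)×B, with 1-α = 0.70
R: 0.30×87 + 0.70×174 = 26.10 + 121.80 = 147.90 → 148
G: 0.30×46 + 0.70×220 = 13.80 + 154.00 = 167.80 → 168
B: 0.30×222 + 0.70×221 = 66.60 + 154.70 = 221.30 → 221
= RGB(148, 168, 221)


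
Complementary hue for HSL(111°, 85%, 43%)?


Complement = opposite side of color wheel = hue + 180°
H' = (111 + 180) mod 360 = 291°
S and L unchanged.
= HSL(291°, 85%, 43%)


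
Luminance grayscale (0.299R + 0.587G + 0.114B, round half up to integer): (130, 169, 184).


Gray = 0.299×R + 0.587×G + 0.114×B
Gray = 0.299×130 + 0.587×169 + 0.114×184
Gray = 38.870 + 99.203 + 20.976
Gray = 159.049 → round half up → 159
Gray = 159


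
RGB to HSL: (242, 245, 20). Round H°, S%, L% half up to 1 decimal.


Normalize: R'=242/255≈0.9490, G'=245/255≈0.9608, B'=20/255≈0.0784
Max=245/255, Min=20/255, Δ=Max-Min=225/255
L = (Max+Min)/2 = (245+20)/510 = 265/510 = 0.51960… → L = 52.0%
L > 0.5 → S = Δ/(2-Max-Min) = 225/(510-245-20) = 225/245 = 0.91836… → S = 91.8%
(the 1/255 factors cancel in S and H, so raw channel differences can be used)
Max is G' → H = 60 × ((B-R)/Δ + 2) = 60 × ((20-242)/225 + 2)
  -222/225 + 2 = -0.9866… + 2 = 1.0133…
  H = 60 × 1.0133… = 60.8° → H = 60.8°
= HSL(60.8°, 91.8%, 52.0%)


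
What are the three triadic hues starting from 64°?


Triadic: equally spaced at 120° intervals
H1 = 64°
H2 = (64 + 120) mod 360 = 184°
H3 = (64 + 240) mod 360 = 304°
Triadic = 64°, 184°, 304°


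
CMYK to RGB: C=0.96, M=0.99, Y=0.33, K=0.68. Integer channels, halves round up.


R = 255 × (1-C) × (1-K) = 255 × 0.04 × 0.32 = 3.264 → 3
G = 255 × (1-M) × (1-K) = 255 × 0.01 × 0.32 = 0.816 → 1
B = 255 × (1-Y) × (1-K) = 255 × 0.67 × 0.32 = 54.672 → 55
= RGB(3, 1, 55)


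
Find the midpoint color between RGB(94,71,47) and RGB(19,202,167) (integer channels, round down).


Midpoint: each channel = ⌊(C₁+C₂)/2⌋
R: ⌊(94+19)/2⌋ = 56
G: ⌊(71+202)/2⌋ = 136
B: ⌊(47+167)/2⌋ = 107
= RGB(56, 136, 107)


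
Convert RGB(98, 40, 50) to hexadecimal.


R = 98 → 62 (hex)
G = 40 → 28 (hex)
B = 50 → 32 (hex)
Hex = #622832


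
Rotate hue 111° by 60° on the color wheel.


New hue = (H + rotation) mod 360
New hue = (111 + 60) mod 360
= 171 mod 360
= 171°


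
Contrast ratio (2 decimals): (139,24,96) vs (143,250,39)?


Linearize each sRGB channel c=v/255: c/12.92 if c ≤ 0.04045 else ((c+0.055)/1.055)^2.4
L = 0.2126×R_lin + 0.7152×G_lin + 0.0722×B_lin
Color 1 (139,24,96):
  R=139: 139/255≈0.5451 > 0.04045 → ((0.5451+0.055)/1.055)^2.4 ≈ 0.25818
  G=24: 24/255≈0.0941 > 0.04045 → ((0.0941+0.055)/1.055)^2.4 ≈ 0.00913
  B=96: 96/255≈0.3765 > 0.04045 → ((0.3765+0.055)/1.055)^2.4 ≈ 0.11697
  L1 = 0.2126×0.25818 + 0.7152×0.00913 + 0.0722×0.11697 ≈ 0.06987
Color 2 (143,250,39):
  R=143: 143/255≈0.5608 > 0.04045 → ((0.5608+0.055)/1.055)^2.4 ≈ 0.27468
  G=250: 250/255≈0.9804 > 0.04045 → ((0.9804+0.055)/1.055)^2.4 ≈ 0.95597
  B=39: 39/255≈0.1529 > 0.04045 → ((0.1529+0.055)/1.055)^2.4 ≈ 0.02029
  L2 = 0.2126×0.27468 + 0.7152×0.95597 + 0.0722×0.02029 ≈ 0.74357
Lighter = 0.74357, Darker = 0.06987
Ratio = (L_lighter + 0.05) / (L_darker + 0.05)
Ratio = (0.74357 + 0.05) / (0.06987 + 0.05) = 0.79357 / 0.11987 ≈ 6.6204
Ratio ≈ 6.62:1


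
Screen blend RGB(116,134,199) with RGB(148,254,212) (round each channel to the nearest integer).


Screen: C = 255 - (255-A)×(255-B)/255, rounded to nearest integer
R: 255 - (255-116)×(255-148)/255 = 255 - 14873/255 ≈ 255 - 58.325 = 196.675 → 197
G: 255 - (255-134)×(255-254)/255 = 255 - 121/255 ≈ 255 - 0.475 = 254.525 → 255
B: 255 - (255-199)×(255-212)/255 = 255 - 2408/255 ≈ 255 - 9.443 = 245.557 → 246
= RGB(197, 255, 246)


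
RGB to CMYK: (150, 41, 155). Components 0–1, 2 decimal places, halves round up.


R'=150/255≈0.5882, G'=41/255≈0.1608, B'=155/255≈0.6078
K = 1 - max(R',G',B') = 1 - 155/255 = 100/255 = 0.39215… → 0.39
(1-R'-K)/(1-K) simplifies to (max-R)/max with max = 155:
C = (155-150)/155 = 5/155 = 0.03225… → 0.03
M = (155-41)/155 = 114/155 = 0.73548… → 0.74
Y = (155-155)/155 = 0/155 = 0 → 0.00
= CMYK(0.03, 0.74, 0.00, 0.39)


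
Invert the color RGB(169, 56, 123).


Invert: (255-R, 255-G, 255-B)
R: 255-169 = 86
G: 255-56 = 199
B: 255-123 = 132
= RGB(86, 199, 132)


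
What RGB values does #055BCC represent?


05 → 5 (R)
5B → 91 (G)
CC → 204 (B)
= RGB(5, 91, 204)


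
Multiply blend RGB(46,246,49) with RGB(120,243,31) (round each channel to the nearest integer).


Multiply: C = A×B/255, rounded to nearest integer
R: 46×120/255 = 5520/255 ≈ 21.647 → 22
G: 246×243/255 = 59778/255 ≈ 234.424 → 234
B: 49×31/255 = 1519/255 ≈ 5.957 → 6
= RGB(22, 234, 6)


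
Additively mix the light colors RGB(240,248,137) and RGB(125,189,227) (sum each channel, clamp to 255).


Additive: each channel = min(255, C₁+C₂)
R: 240+125 = 365 → 255
G: 248+189 = 437 → 255
B: 137+227 = 364 → 255
= RGB(255, 255, 255)


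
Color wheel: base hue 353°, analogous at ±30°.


Base hue: 353°
Left analog: (353 - 30) mod 360 = 323°
Right analog: (353 + 30) mod 360 = 23°
Analogous hues = 323° and 23°


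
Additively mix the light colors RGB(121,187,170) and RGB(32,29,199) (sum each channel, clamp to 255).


Additive: each channel = min(255, C₁+C₂)
R: 121+32 = 153 → 153
G: 187+29 = 216 → 216
B: 170+199 = 369 → 255
= RGB(153, 216, 255)


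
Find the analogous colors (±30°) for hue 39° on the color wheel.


Base hue: 39°
Left analog: (39 - 30) mod 360 = 9°
Right analog: (39 + 30) mod 360 = 69°
Analogous hues = 9° and 69°


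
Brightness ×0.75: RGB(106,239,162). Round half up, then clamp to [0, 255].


Multiply each channel by 0.75, round half up, clamp to [0, 255]
R: 106×0.75 = 79.5 → round → 80
G: 239×0.75 = 179.25 → round → 179
B: 162×0.75 = 121.5 → round → 122
= RGB(80, 179, 122)


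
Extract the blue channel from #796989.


Color: #796989
R = 79 = 121
G = 69 = 105
B = 89 = 137
Blue = 137


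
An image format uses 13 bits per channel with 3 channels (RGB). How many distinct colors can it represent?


Total bits = 13 bits/channel × 3 channels = 39 bits
Distinct colors = 2^39
= 549,755,813,888 colors


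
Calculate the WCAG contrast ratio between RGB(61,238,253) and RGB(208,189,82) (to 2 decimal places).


Linearize each sRGB channel c=v/255: c/12.92 if c ≤ 0.04045 else ((c+0.055)/1.055)^2.4
L = 0.2126×R_lin + 0.7152×G_lin + 0.0722×B_lin
Color 1 (61,238,253):
  R=61: 61/255≈0.2392 > 0.04045 → ((0.2392+0.055)/1.055)^2.4 ≈ 0.04667
  G=238: 238/255≈0.9333 > 0.04045 → ((0.9333+0.055)/1.055)^2.4 ≈ 0.85499
  B=253: 253/255≈0.9922 > 0.04045 → ((0.9922+0.055)/1.055)^2.4 ≈ 0.98225
  L1 = 0.2126×0.04667 + 0.7152×0.85499 + 0.0722×0.98225 ≈ 0.69233
Color 2 (208,189,82):
  R=208: 208/255≈0.8157 > 0.04045 → ((0.8157+0.055)/1.055)^2.4 ≈ 0.63076
  G=189: 189/255≈0.7412 > 0.04045 → ((0.7412+0.055)/1.055)^2.4 ≈ 0.50888
  B=82: 82/255≈0.3216 > 0.04045 → ((0.3216+0.055)/1.055)^2.4 ≈ 0.08438
  L2 = 0.2126×0.63076 + 0.7152×0.50888 + 0.0722×0.08438 ≈ 0.50414
Lighter = 0.69233, Darker = 0.50414
Ratio = (L_lighter + 0.05) / (L_darker + 0.05)
Ratio = (0.69233 + 0.05) / (0.50414 + 0.05) = 0.74233 / 0.55414 ≈ 1.3396
Ratio ≈ 1.34:1


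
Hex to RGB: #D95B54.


D9 → 217 (R)
5B → 91 (G)
54 → 84 (B)
= RGB(217, 91, 84)


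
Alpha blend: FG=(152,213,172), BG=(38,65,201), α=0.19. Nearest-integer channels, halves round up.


C = α×F + (1-α)×B, with 1-α = 0.81
R: 0.19×152 + 0.81×38 = 28.88 + 30.78 = 59.66 → 60
G: 0.19×213 + 0.81×65 = 40.47 + 52.65 = 93.12 → 93
B: 0.19×172 + 0.81×201 = 32.68 + 162.81 = 195.49 → 195
= RGB(60, 93, 195)


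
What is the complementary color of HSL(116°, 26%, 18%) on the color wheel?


Complement = opposite side of color wheel = hue + 180°
H' = (116 + 180) mod 360 = 296°
S and L unchanged.
= HSL(296°, 26%, 18%)


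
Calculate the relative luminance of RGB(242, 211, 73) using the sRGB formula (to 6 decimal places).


Linearize each channel (sRGB transfer function): c = v/255; c_lin = c/12.92 if c ≤ 0.04045, else ((c+0.055)/1.055)^2.4
  R: 242/255 ≈ 0.949020 > 0.04045 → ((0.949020+0.055)/1.055)^2.4 ≈ 0.887923
  G: 211/255 ≈ 0.827451 > 0.04045 → ((0.827451+0.055)/1.055)^2.4 ≈ 0.651406
  B: 73/255 ≈ 0.286275 > 0.04045 → ((0.286275+0.055)/1.055)^2.4 ≈ 0.066626
R_lin = 0.887923, G_lin = 0.651406, B_lin = 0.066626
L = 0.2126×R + 0.7152×G + 0.0722×B
L = 0.2126×0.887923 + 0.7152×0.651406 + 0.0722×0.066626
L ≈ 0.659468


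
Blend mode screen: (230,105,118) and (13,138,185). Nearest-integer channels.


Screen: C = 255 - (255-A)×(255-B)/255, rounded to nearest integer
R: 255 - (255-230)×(255-13)/255 = 255 - 6050/255 ≈ 255 - 23.725 = 231.275 → 231
G: 255 - (255-105)×(255-138)/255 = 255 - 17550/255 ≈ 255 - 68.824 = 186.176 → 186
B: 255 - (255-118)×(255-185)/255 = 255 - 9590/255 ≈ 255 - 37.608 = 217.392 → 217
= RGB(231, 186, 217)


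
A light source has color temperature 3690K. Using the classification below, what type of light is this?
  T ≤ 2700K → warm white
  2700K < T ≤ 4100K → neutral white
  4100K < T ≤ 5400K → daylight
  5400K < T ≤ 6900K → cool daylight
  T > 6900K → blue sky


Temperature: 3690K
2700K < 3690K ≤ 4100K → neutral white
Classification: neutral white


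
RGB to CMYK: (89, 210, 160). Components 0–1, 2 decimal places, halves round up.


R'=89/255≈0.3490, G'=210/255≈0.8235, B'=160/255≈0.6275
K = 1 - max(R',G',B') = 1 - 210/255 = 45/255 = 0.17647… → 0.18
(1-R'-K)/(1-K) simplifies to (max-R)/max with max = 210:
C = (210-89)/210 = 121/210 = 0.57619… → 0.58
M = (210-210)/210 = 0/210 = 0 → 0.00
Y = (210-160)/210 = 50/210 = 0.23809… → 0.24
= CMYK(0.58, 0.00, 0.24, 0.18)


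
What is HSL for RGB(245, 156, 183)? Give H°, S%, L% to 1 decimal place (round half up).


Normalize: R'=245/255≈0.9608, G'=156/255≈0.6118, B'=183/255≈0.7176
Max=245/255, Min=156/255, Δ=Max-Min=89/255
L = (Max+Min)/2 = (245+156)/510 = 401/510 = 0.78627… → L = 78.6%
L > 0.5 → S = Δ/(2-Max-Min) = 89/(510-245-156) = 89/109 = 0.81651… → S = 81.7%
(the 1/255 factors cancel in S and H, so raw channel differences can be used)
Max is R' → H = 60 × (((G-B)/Δ) mod 6) = 60 × (((156-183)/89) mod 6)
  (-27)/89 = -0.3033…; negative, so add 6 → 5.6966…
  H = 60 × 5.6966… = 341.797…° → H = 341.8°
= HSL(341.8°, 81.7%, 78.6%)


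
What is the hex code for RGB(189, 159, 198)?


R = 189 → BD (hex)
G = 159 → 9F (hex)
B = 198 → C6 (hex)
Hex = #BD9FC6


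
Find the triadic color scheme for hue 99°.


Triadic: equally spaced at 120° intervals
H1 = 99°
H2 = (99 + 120) mod 360 = 219°
H3 = (99 + 240) mod 360 = 339°
Triadic = 99°, 219°, 339°


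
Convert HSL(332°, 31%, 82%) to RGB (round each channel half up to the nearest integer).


H=332°, S=0.31, L=0.82
C = (1-|2L-1|)×S = (1-|0.64|)×0.31 = 0.1116
H' = H/60 = 332/60 ≈ 5.5333; X = C×(1-|H' mod 2 - 1|) = 0.05208
m = L - C/2 = 0.82 - 0.0558 = 0.7642
Sector ⌊H'⌋ = 5 → (R',G',B') = (0.1116, 0.0, 0.05208)
RGB = ((R'+m)×255, (G'+m)×255, (B'+m)×255) = (223.329, 194.871, 208.1514)
Round half up → RGB(223, 195, 208)


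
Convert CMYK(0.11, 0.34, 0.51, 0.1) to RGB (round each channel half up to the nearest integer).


R = 255 × (1-C) × (1-K) = 255 × 0.89 × 0.90 = 204.255 → 204
G = 255 × (1-M) × (1-K) = 255 × 0.66 × 0.90 = 151.47 → 151
B = 255 × (1-Y) × (1-K) = 255 × 0.49 × 0.90 = 112.455 → 112
= RGB(204, 151, 112)


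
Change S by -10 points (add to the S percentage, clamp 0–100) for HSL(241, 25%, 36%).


Original S = 25%
Adjustment = -10 percentage points
New S = 25 + (-10) = 15
Clamp to [0, 100] → 15
= HSL(241°, 15%, 36%)


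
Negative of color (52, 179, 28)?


Invert: (255-R, 255-G, 255-B)
R: 255-52 = 203
G: 255-179 = 76
B: 255-28 = 227
= RGB(203, 76, 227)


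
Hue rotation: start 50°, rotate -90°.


New hue = (H + rotation) mod 360
New hue = (50 -90) mod 360
= -40 mod 360
= 320°


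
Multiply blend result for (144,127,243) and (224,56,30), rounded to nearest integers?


Multiply: C = A×B/255, rounded to nearest integer
R: 144×224/255 = 32256/255 ≈ 126.494 → 126
G: 127×56/255 = 7112/255 ≈ 27.890 → 28
B: 243×30/255 = 7290/255 ≈ 28.588 → 29
= RGB(126, 28, 29)


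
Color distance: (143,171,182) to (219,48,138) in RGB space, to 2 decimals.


d = √[(R₁-R₂)² + (G₁-G₂)² + (B₁-B₂)²]
d = √[(143-219)² + (171-48)² + (182-138)²]
d = √[5776 + 15129 + 1936]
d = √22841
d ≈ 151.13


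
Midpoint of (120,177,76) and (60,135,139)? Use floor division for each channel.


Midpoint: each channel = ⌊(C₁+C₂)/2⌋
R: ⌊(120+60)/2⌋ = 90
G: ⌊(177+135)/2⌋ = 156
B: ⌊(76+139)/2⌋ = 107
= RGB(90, 156, 107)


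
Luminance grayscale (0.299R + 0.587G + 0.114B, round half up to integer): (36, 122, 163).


Gray = 0.299×R + 0.587×G + 0.114×B
Gray = 0.299×36 + 0.587×122 + 0.114×163
Gray = 10.764 + 71.614 + 18.582
Gray = 100.960 → round half up → 101
Gray = 101


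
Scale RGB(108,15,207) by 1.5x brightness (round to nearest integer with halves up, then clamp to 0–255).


Multiply each channel by 1.5, round half up, clamp to [0, 255]
R: 108×1.5 = 162
G: 15×1.5 = 22.5 → round → 23
B: 207×1.5 = 310.5 → round → 311 → clamp → 255
= RGB(162, 23, 255)


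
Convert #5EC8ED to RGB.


5E → 94 (R)
C8 → 200 (G)
ED → 237 (B)
= RGB(94, 200, 237)


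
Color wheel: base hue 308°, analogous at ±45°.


Base hue: 308°
Left analog: (308 - 45) mod 360 = 263°
Right analog: (308 + 45) mod 360 = 353°
Analogous hues = 263° and 353°


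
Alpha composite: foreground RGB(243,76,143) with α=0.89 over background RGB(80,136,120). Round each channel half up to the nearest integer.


C = α×F + (1-α)×B, with 1-α = 0.11
R: 0.89×243 + 0.11×80 = 216.27 + 8.80 = 225.07 → 225
G: 0.89×76 + 0.11×136 = 67.64 + 14.96 = 82.60 → 83
B: 0.89×143 + 0.11×120 = 127.27 + 13.20 = 140.47 → 140
= RGB(225, 83, 140)


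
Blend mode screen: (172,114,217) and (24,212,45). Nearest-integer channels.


Screen: C = 255 - (255-A)×(255-B)/255, rounded to nearest integer
R: 255 - (255-172)×(255-24)/255 = 255 - 19173/255 ≈ 255 - 75.188 = 179.812 → 180
G: 255 - (255-114)×(255-212)/255 = 255 - 6063/255 ≈ 255 - 23.776 = 231.224 → 231
B: 255 - (255-217)×(255-45)/255 = 255 - 7980/255 ≈ 255 - 31.294 = 223.706 → 224
= RGB(180, 231, 224)


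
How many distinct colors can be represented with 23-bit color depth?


Colors = 2^bits = 2^23
= 8,388,608 colors


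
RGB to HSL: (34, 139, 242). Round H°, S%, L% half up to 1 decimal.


Normalize: R'=34/255≈0.1333, G'=139/255≈0.5451, B'=242/255≈0.9490
Max=242/255, Min=34/255, Δ=Max-Min=208/255
L = (Max+Min)/2 = (242+34)/510 = 276/510 = 0.54117… → L = 54.1%
L > 0.5 → S = Δ/(2-Max-Min) = 208/(510-242-34) = 208/234 = 0.88888… → S = 88.9%
(the 1/255 factors cancel in S and H, so raw channel differences can be used)
Max is B' → H = 60 × ((R-G)/Δ + 4) = 60 × ((34-139)/208 + 4)
  -105/208 + 4 = -0.5048… + 4 = 3.4951…
  H = 60 × 3.4951… = 209.711…° → H = 209.7°
= HSL(209.7°, 88.9%, 54.1%)


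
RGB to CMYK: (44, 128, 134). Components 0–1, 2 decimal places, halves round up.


R'=44/255≈0.1725, G'=128/255≈0.5020, B'=134/255≈0.5255
K = 1 - max(R',G',B') = 1 - 134/255 = 121/255 = 0.47450… → 0.47
(1-R'-K)/(1-K) simplifies to (max-R)/max with max = 134:
C = (134-44)/134 = 90/134 = 0.67164… → 0.67
M = (134-128)/134 = 6/134 = 0.04477… → 0.04
Y = (134-134)/134 = 0/134 = 0 → 0.00
= CMYK(0.67, 0.04, 0.00, 0.47)


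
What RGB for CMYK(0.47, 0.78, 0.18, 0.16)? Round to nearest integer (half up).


R = 255 × (1-C) × (1-K) = 255 × 0.53 × 0.84 = 113.526 → 114
G = 255 × (1-M) × (1-K) = 255 × 0.22 × 0.84 = 47.124 → 47
B = 255 × (1-Y) × (1-K) = 255 × 0.82 × 0.84 = 175.644 → 176
= RGB(114, 47, 176)


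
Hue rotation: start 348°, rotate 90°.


New hue = (H + rotation) mod 360
New hue = (348 + 90) mod 360
= 438 mod 360
= 78°


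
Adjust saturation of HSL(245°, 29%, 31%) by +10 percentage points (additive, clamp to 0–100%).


Original S = 29%
Adjustment = +10 percentage points
New S = 29 + (10) = 39
Clamp to [0, 100] → 39
= HSL(245°, 39%, 31%)


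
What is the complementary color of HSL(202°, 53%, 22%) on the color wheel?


Complement = opposite side of color wheel = hue + 180°
H' = (202 + 180) mod 360 = 22°
S and L unchanged.
= HSL(22°, 53%, 22%)


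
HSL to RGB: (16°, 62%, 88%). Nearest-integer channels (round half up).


H=16°, S=0.62, L=0.88
C = (1-|2L-1|)×S = (1-|0.76|)×0.62 = 0.1488
H' = H/60 = 16/60 ≈ 0.2667; X = C×(1-|H' mod 2 - 1|) = 0.03968
m = L - C/2 = 0.88 - 0.0744 = 0.8056
Sector ⌊H'⌋ = 0 → (R',G',B') = (0.1488, 0.03968, 0.0)
RGB = ((R'+m)×255, (G'+m)×255, (B'+m)×255) = (243.372, 215.5464, 205.428)
Round half up → RGB(243, 216, 205)


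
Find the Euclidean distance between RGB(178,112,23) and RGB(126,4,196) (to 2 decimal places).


d = √[(R₁-R₂)² + (G₁-G₂)² + (B₁-B₂)²]
d = √[(178-126)² + (112-4)² + (23-196)²]
d = √[2704 + 11664 + 29929]
d = √44297
d ≈ 210.47


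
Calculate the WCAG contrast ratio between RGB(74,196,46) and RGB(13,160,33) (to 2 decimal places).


Linearize each sRGB channel c=v/255: c/12.92 if c ≤ 0.04045 else ((c+0.055)/1.055)^2.4
L = 0.2126×R_lin + 0.7152×G_lin + 0.0722×B_lin
Color 1 (74,196,46):
  R=74: 74/255≈0.2902 > 0.04045 → ((0.2902+0.055)/1.055)^2.4 ≈ 0.06848
  G=196: 196/255≈0.7686 > 0.04045 → ((0.7686+0.055)/1.055)^2.4 ≈ 0.55201
  B=46: 46/255≈0.1804 > 0.04045 → ((0.1804+0.055)/1.055)^2.4 ≈ 0.02732
  L1 = 0.2126×0.06848 + 0.7152×0.55201 + 0.0722×0.02732 ≈ 0.41133
Color 2 (13,160,33):
  R=13: 13/255≈0.0510 > 0.04045 → ((0.0510+0.055)/1.055)^2.4 ≈ 0.00402
  G=160: 160/255≈0.6275 > 0.04045 → ((0.6275+0.055)/1.055)^2.4 ≈ 0.35153
  B=33: 33/255≈0.1294 > 0.04045 → ((0.1294+0.055)/1.055)^2.4 ≈ 0.01521
  L2 = 0.2126×0.00402 + 0.7152×0.35153 + 0.0722×0.01521 ≈ 0.25337
Lighter = 0.41133, Darker = 0.25337
Ratio = (L_lighter + 0.05) / (L_darker + 0.05)
Ratio = (0.41133 + 0.05) / (0.25337 + 0.05) = 0.46133 / 0.30337 ≈ 1.5207
Ratio ≈ 1.52:1


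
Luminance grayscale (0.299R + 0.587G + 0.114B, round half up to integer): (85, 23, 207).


Gray = 0.299×R + 0.587×G + 0.114×B
Gray = 0.299×85 + 0.587×23 + 0.114×207
Gray = 25.415 + 13.501 + 23.598
Gray = 62.514 → round half up → 63
Gray = 63


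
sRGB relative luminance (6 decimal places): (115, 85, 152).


Linearize each channel (sRGB transfer function): c = v/255; c_lin = c/12.92 if c ≤ 0.04045, else ((c+0.055)/1.055)^2.4
  R: 115/255 ≈ 0.450980 > 0.04045 → ((0.450980+0.055)/1.055)^2.4 ≈ 0.171441
  G: 85/255 ≈ 0.333333 > 0.04045 → ((0.333333+0.055)/1.055)^2.4 ≈ 0.090842
  B: 152/255 ≈ 0.596078 > 0.04045 → ((0.596078+0.055)/1.055)^2.4 ≈ 0.313989
R_lin = 0.171441, G_lin = 0.090842, B_lin = 0.313989
L = 0.2126×R + 0.7152×G + 0.0722×B
L = 0.2126×0.171441 + 0.7152×0.090842 + 0.0722×0.313989
L ≈ 0.124088


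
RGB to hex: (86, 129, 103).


R = 86 → 56 (hex)
G = 129 → 81 (hex)
B = 103 → 67 (hex)
Hex = #568167


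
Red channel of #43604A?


Color: #43604A
R = 43 = 67
G = 60 = 96
B = 4A = 74
Red = 67


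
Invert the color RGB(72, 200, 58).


Invert: (255-R, 255-G, 255-B)
R: 255-72 = 183
G: 255-200 = 55
B: 255-58 = 197
= RGB(183, 55, 197)


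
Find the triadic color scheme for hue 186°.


Triadic: equally spaced at 120° intervals
H1 = 186°
H2 = (186 + 120) mod 360 = 306°
H3 = (186 + 240) mod 360 = 66°
Triadic = 186°, 306°, 66°


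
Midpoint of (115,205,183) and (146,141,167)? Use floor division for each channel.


Midpoint: each channel = ⌊(C₁+C₂)/2⌋
R: ⌊(115+146)/2⌋ = 130
G: ⌊(205+141)/2⌋ = 173
B: ⌊(183+167)/2⌋ = 175
= RGB(130, 173, 175)


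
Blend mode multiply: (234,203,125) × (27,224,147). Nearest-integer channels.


Multiply: C = A×B/255, rounded to nearest integer
R: 234×27/255 = 6318/255 ≈ 24.776 → 25
G: 203×224/255 = 45472/255 ≈ 178.322 → 178
B: 125×147/255 = 18375/255 ≈ 72.059 → 72
= RGB(25, 178, 72)


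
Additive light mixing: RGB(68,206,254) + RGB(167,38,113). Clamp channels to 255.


Additive: each channel = min(255, C₁+C₂)
R: 68+167 = 235 → 235
G: 206+38 = 244 → 244
B: 254+113 = 367 → 255
= RGB(235, 244, 255)


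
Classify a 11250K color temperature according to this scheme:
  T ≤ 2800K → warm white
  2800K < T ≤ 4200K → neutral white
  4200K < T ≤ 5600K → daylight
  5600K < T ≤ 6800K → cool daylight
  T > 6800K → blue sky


Temperature: 11250K
11250K > 6800K → blue sky
Classification: blue sky


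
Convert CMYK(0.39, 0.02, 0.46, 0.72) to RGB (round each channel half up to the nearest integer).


R = 255 × (1-C) × (1-K) = 255 × 0.61 × 0.28 = 43.554 → 44
G = 255 × (1-M) × (1-K) = 255 × 0.98 × 0.28 = 69.972 → 70
B = 255 × (1-Y) × (1-K) = 255 × 0.54 × 0.28 = 38.556 → 39
= RGB(44, 70, 39)


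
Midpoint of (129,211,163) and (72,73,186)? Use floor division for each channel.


Midpoint: each channel = ⌊(C₁+C₂)/2⌋
R: ⌊(129+72)/2⌋ = 100
G: ⌊(211+73)/2⌋ = 142
B: ⌊(163+186)/2⌋ = 174
= RGB(100, 142, 174)


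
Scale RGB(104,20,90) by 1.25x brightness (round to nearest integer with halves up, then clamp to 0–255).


Multiply each channel by 1.25, round half up, clamp to [0, 255]
R: 104×1.25 = 130
G: 20×1.25 = 25
B: 90×1.25 = 112.5 → round → 113
= RGB(130, 25, 113)


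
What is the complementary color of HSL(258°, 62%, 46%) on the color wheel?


Complement = opposite side of color wheel = hue + 180°
H' = (258 + 180) mod 360 = 78°
S and L unchanged.
= HSL(78°, 62%, 46%)


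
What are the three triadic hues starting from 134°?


Triadic: equally spaced at 120° intervals
H1 = 134°
H2 = (134 + 120) mod 360 = 254°
H3 = (134 + 240) mod 360 = 14°
Triadic = 134°, 254°, 14°


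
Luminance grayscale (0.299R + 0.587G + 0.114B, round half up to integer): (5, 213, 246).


Gray = 0.299×R + 0.587×G + 0.114×B
Gray = 0.299×5 + 0.587×213 + 0.114×246
Gray = 1.495 + 125.031 + 28.044
Gray = 154.570 → round half up → 155
Gray = 155


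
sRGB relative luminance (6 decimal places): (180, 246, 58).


Linearize each channel (sRGB transfer function): c = v/255; c_lin = c/12.92 if c ≤ 0.04045, else ((c+0.055)/1.055)^2.4
  R: 180/255 ≈ 0.705882 > 0.04045 → ((0.705882+0.055)/1.055)^2.4 ≈ 0.456411
  G: 246/255 ≈ 0.964706 > 0.04045 → ((0.964706+0.055)/1.055)^2.4 ≈ 0.921582
  B: 58/255 ≈ 0.227451 > 0.04045 → ((0.227451+0.055)/1.055)^2.4 ≈ 0.042311
R_lin = 0.456411, G_lin = 0.921582, B_lin = 0.042311
L = 0.2126×R + 0.7152×G + 0.0722×B
L = 0.2126×0.456411 + 0.7152×0.921582 + 0.0722×0.042311
L ≈ 0.759203


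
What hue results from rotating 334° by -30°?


New hue = (H + rotation) mod 360
New hue = (334 -30) mod 360
= 304 mod 360
= 304°


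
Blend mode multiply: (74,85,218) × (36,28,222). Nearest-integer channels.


Multiply: C = A×B/255, rounded to nearest integer
R: 74×36/255 = 2664/255 ≈ 10.447 → 10
G: 85×28/255 = 2380/255 ≈ 9.333 → 9
B: 218×222/255 = 48396/255 ≈ 189.788 → 190
= RGB(10, 9, 190)


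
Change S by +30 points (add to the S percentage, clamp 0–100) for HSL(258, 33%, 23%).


Original S = 33%
Adjustment = +30 percentage points
New S = 33 + (30) = 63
Clamp to [0, 100] → 63
= HSL(258°, 63%, 23%)


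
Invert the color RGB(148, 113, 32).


Invert: (255-R, 255-G, 255-B)
R: 255-148 = 107
G: 255-113 = 142
B: 255-32 = 223
= RGB(107, 142, 223)


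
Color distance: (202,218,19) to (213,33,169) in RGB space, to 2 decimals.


d = √[(R₁-R₂)² + (G₁-G₂)² + (B₁-B₂)²]
d = √[(202-213)² + (218-33)² + (19-169)²]
d = √[121 + 34225 + 22500]
d = √56846
d ≈ 238.42


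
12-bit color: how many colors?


Colors = 2^bits = 2^12
= 4,096 colors


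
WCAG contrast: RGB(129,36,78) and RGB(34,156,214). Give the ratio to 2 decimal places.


Linearize each sRGB channel c=v/255: c/12.92 if c ≤ 0.04045 else ((c+0.055)/1.055)^2.4
L = 0.2126×R_lin + 0.7152×G_lin + 0.0722×B_lin
Color 1 (129,36,78):
  R=129: 129/255≈0.5059 > 0.04045 → ((0.5059+0.055)/1.055)^2.4 ≈ 0.21953
  G=36: 36/255≈0.1412 > 0.04045 → ((0.1412+0.055)/1.055)^2.4 ≈ 0.01764
  B=78: 78/255≈0.3059 > 0.04045 → ((0.3059+0.055)/1.055)^2.4 ≈ 0.07619
  L1 = 0.2126×0.21953 + 0.7152×0.01764 + 0.0722×0.07619 ≈ 0.06479
Color 2 (34,156,214):
  R=34: 34/255≈0.1333 > 0.04045 → ((0.1333+0.055)/1.055)^2.4 ≈ 0.01600
  G=156: 156/255≈0.6118 > 0.04045 → ((0.6118+0.055)/1.055)^2.4 ≈ 0.33245
  B=214: 214/255≈0.8392 > 0.04045 → ((0.8392+0.055)/1.055)^2.4 ≈ 0.67244
  L2 = 0.2126×0.01600 + 0.7152×0.33245 + 0.0722×0.67244 ≈ 0.28972
Lighter = 0.28972, Darker = 0.06479
Ratio = (L_lighter + 0.05) / (L_darker + 0.05)
Ratio = (0.28972 + 0.05) / (0.06479 + 0.05) = 0.33972 / 0.11479 ≈ 2.9595
Ratio ≈ 2.96:1


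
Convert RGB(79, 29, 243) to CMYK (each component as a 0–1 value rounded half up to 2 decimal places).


R'=79/255≈0.3098, G'=29/255≈0.1137, B'=243/255≈0.9529
K = 1 - max(R',G',B') = 1 - 243/255 = 12/255 = 0.04705… → 0.05
(1-R'-K)/(1-K) simplifies to (max-R)/max with max = 243:
C = (243-79)/243 = 164/243 = 0.67489… → 0.67
M = (243-29)/243 = 214/243 = 0.88065… → 0.88
Y = (243-243)/243 = 0/243 = 0 → 0.00
= CMYK(0.67, 0.88, 0.00, 0.05)


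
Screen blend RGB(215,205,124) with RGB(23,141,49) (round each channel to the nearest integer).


Screen: C = 255 - (255-A)×(255-B)/255, rounded to nearest integer
R: 255 - (255-215)×(255-23)/255 = 255 - 9280/255 ≈ 255 - 36.392 = 218.608 → 219
G: 255 - (255-205)×(255-141)/255 = 255 - 5700/255 ≈ 255 - 22.353 = 232.647 → 233
B: 255 - (255-124)×(255-49)/255 = 255 - 26986/255 ≈ 255 - 105.827 = 149.173 → 149
= RGB(219, 233, 149)


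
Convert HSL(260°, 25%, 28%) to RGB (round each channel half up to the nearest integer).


H=260°, S=0.25, L=0.28
C = (1-|2L-1|)×S = (1-|-0.44|)×0.25 = 0.14
H' = H/60 = 260/60 ≈ 4.3333; X = C×(1-|H' mod 2 - 1|) ≈ 0.0467
m = L - C/2 = 0.28 - 0.07 = 0.21
Sector ⌊H'⌋ = 4 → (R',G',B') = (≈0.0467, 0.0, 0.14)
RGB = ((R'+m)×255, (G'+m)×255, (B'+m)×255) = (65.45, 53.55, 89.25)
Round half up → RGB(65, 54, 89)


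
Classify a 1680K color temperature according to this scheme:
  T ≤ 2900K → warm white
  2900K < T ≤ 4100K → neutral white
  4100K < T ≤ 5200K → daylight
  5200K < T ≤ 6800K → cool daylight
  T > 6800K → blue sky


Temperature: 1680K
1680K ≤ 2900K → warm white
Classification: warm white


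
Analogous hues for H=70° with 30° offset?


Base hue: 70°
Left analog: (70 - 30) mod 360 = 40°
Right analog: (70 + 30) mod 360 = 100°
Analogous hues = 40° and 100°


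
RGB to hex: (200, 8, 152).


R = 200 → C8 (hex)
G = 8 → 08 (hex)
B = 152 → 98 (hex)
Hex = #C80898


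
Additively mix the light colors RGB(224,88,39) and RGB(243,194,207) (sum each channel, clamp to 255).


Additive: each channel = min(255, C₁+C₂)
R: 224+243 = 467 → 255
G: 88+194 = 282 → 255
B: 39+207 = 246 → 246
= RGB(255, 255, 246)


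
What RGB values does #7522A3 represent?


75 → 117 (R)
22 → 34 (G)
A3 → 163 (B)
= RGB(117, 34, 163)


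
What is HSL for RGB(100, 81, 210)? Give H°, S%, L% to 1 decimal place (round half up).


Normalize: R'=100/255≈0.3922, G'=81/255≈0.3176, B'=210/255≈0.8235
Max=210/255, Min=81/255, Δ=Max-Min=129/255
L = (Max+Min)/2 = (210+81)/510 = 291/510 = 0.57058… → L = 57.1%
L > 0.5 → S = Δ/(2-Max-Min) = 129/(510-210-81) = 129/219 = 0.58904… → S = 58.9%
(the 1/255 factors cancel in S and H, so raw channel differences can be used)
Max is B' → H = 60 × ((R-G)/Δ + 4) = 60 × ((100-81)/129 + 4)
  19/129 + 4 = 0.1472… + 4 = 4.1472…
  H = 60 × 4.1472… = 248.837…° → H = 248.8°
= HSL(248.8°, 58.9%, 57.1%)


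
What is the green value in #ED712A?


Color: #ED712A
R = ED = 237
G = 71 = 113
B = 2A = 42
Green = 113


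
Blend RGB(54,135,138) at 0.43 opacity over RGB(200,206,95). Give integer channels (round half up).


C = α×F + (1-α)×B, with 1-α = 0.57
R: 0.43×54 + 0.57×200 = 23.22 + 114.00 = 137.22 → 137
G: 0.43×135 + 0.57×206 = 58.05 + 117.42 = 175.47 → 175
B: 0.43×138 + 0.57×95 = 59.34 + 54.15 = 113.49 → 113
= RGB(137, 175, 113)


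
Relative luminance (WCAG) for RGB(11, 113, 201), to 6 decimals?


Linearize each channel (sRGB transfer function): c = v/255; c_lin = c/12.92 if c ≤ 0.04045, else ((c+0.055)/1.055)^2.4
  R: 11/255 ≈ 0.043137 > 0.04045 → ((0.043137+0.055)/1.055)^2.4 ≈ 0.003347
  G: 113/255 ≈ 0.443137 > 0.04045 → ((0.443137+0.055)/1.055)^2.4 ≈ 0.165132
  B: 201/255 ≈ 0.788235 > 0.04045 → ((0.788235+0.055)/1.055)^2.4 ≈ 0.584078
R_lin = 0.003347, G_lin = 0.165132, B_lin = 0.584078
L = 0.2126×R + 0.7152×G + 0.0722×B
L = 0.2126×0.003347 + 0.7152×0.165132 + 0.0722×0.584078
L ≈ 0.160984


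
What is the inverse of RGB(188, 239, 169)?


Invert: (255-R, 255-G, 255-B)
R: 255-188 = 67
G: 255-239 = 16
B: 255-169 = 86
= RGB(67, 16, 86)


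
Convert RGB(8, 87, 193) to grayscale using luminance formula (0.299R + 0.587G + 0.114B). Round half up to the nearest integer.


Gray = 0.299×R + 0.587×G + 0.114×B
Gray = 0.299×8 + 0.587×87 + 0.114×193
Gray = 2.392 + 51.069 + 22.002
Gray = 75.463 → round half up → 75
Gray = 75


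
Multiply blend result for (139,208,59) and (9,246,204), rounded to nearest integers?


Multiply: C = A×B/255, rounded to nearest integer
R: 139×9/255 = 1251/255 ≈ 4.906 → 5
G: 208×246/255 = 51168/255 ≈ 200.659 → 201
B: 59×204/255 = 12036/255 ≈ 47.200 → 47
= RGB(5, 201, 47)


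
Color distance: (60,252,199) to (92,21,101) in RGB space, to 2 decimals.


d = √[(R₁-R₂)² + (G₁-G₂)² + (B₁-B₂)²]
d = √[(60-92)² + (252-21)² + (199-101)²]
d = √[1024 + 53361 + 9604]
d = √63989
d ≈ 252.96


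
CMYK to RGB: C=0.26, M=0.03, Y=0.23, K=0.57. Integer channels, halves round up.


R = 255 × (1-C) × (1-K) = 255 × 0.74 × 0.43 = 81.141 → 81
G = 255 × (1-M) × (1-K) = 255 × 0.97 × 0.43 = 106.3605 → 106
B = 255 × (1-Y) × (1-K) = 255 × 0.77 × 0.43 = 84.4305 → 84
= RGB(81, 106, 84)


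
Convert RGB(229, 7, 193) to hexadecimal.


R = 229 → E5 (hex)
G = 7 → 07 (hex)
B = 193 → C1 (hex)
Hex = #E507C1


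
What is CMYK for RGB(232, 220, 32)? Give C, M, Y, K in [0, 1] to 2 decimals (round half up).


R'=232/255≈0.9098, G'=220/255≈0.8627, B'=32/255≈0.1255
K = 1 - max(R',G',B') = 1 - 232/255 = 23/255 = 0.09019… → 0.09
(1-R'-K)/(1-K) simplifies to (max-R)/max with max = 232:
C = (232-232)/232 = 0/232 = 0 → 0.00
M = (232-220)/232 = 12/232 = 0.05172… → 0.05
Y = (232-32)/232 = 200/232 = 0.86206… → 0.86
= CMYK(0.00, 0.05, 0.86, 0.09)


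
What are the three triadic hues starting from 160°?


Triadic: equally spaced at 120° intervals
H1 = 160°
H2 = (160 + 120) mod 360 = 280°
H3 = (160 + 240) mod 360 = 40°
Triadic = 160°, 280°, 40°


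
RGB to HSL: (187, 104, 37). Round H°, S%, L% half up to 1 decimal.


Normalize: R'=187/255≈0.7333, G'=104/255≈0.4078, B'=37/255≈0.1451
Max=187/255, Min=37/255, Δ=Max-Min=150/255
L = (Max+Min)/2 = (187+37)/510 = 224/510 = 0.43921… → L = 43.9%
L ≤ 0.5 → S = Δ/(Max+Min) = 150/(187+37) = 150/224 = 0.66964… → S = 67.0%
(the 1/255 factors cancel in S and H, so raw channel differences can be used)
Max is R' → H = 60 × (((G-B)/Δ) mod 6) = 60 × (((104-37)/150) mod 6)
  67/150 = 0.4466…
  H = 60 × 0.4466… = 26.8° → H = 26.8°
= HSL(26.8°, 67.0%, 43.9%)


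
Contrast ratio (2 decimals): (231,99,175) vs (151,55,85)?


Linearize each sRGB channel c=v/255: c/12.92 if c ≤ 0.04045 else ((c+0.055)/1.055)^2.4
L = 0.2126×R_lin + 0.7152×G_lin + 0.0722×B_lin
Color 1 (231,99,175):
  R=231: 231/255≈0.9059 > 0.04045 → ((0.9059+0.055)/1.055)^2.4 ≈ 0.79910
  G=99: 99/255≈0.3882 > 0.04045 → ((0.3882+0.055)/1.055)^2.4 ≈ 0.12477
  B=175: 175/255≈0.6863 > 0.04045 → ((0.6863+0.055)/1.055)^2.4 ≈ 0.42869
  L1 = 0.2126×0.79910 + 0.7152×0.12477 + 0.0722×0.42869 ≈ 0.29008
Color 2 (151,55,85):
  R=151: 151/255≈0.5922 > 0.04045 → ((0.5922+0.055)/1.055)^2.4 ≈ 0.30947
  G=55: 55/255≈0.2157 > 0.04045 → ((0.2157+0.055)/1.055)^2.4 ≈ 0.03820
  B=85: 85/255≈0.3333 > 0.04045 → ((0.3333+0.055)/1.055)^2.4 ≈ 0.09084
  L2 = 0.2126×0.30947 + 0.7152×0.03820 + 0.0722×0.09084 ≈ 0.09968
Lighter = 0.29008, Darker = 0.09968
Ratio = (L_lighter + 0.05) / (L_darker + 0.05)
Ratio = (0.29008 + 0.05) / (0.09968 + 0.05) = 0.34008 / 0.14968 ≈ 2.2721
Ratio ≈ 2.27:1


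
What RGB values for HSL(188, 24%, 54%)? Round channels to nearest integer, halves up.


H=188°, S=0.24, L=0.54
C = (1-|2L-1|)×S = (1-|0.08|)×0.24 = 0.2208
H' = H/60 = 188/60 ≈ 3.1333; X = C×(1-|H' mod 2 - 1|) = 0.19136
m = L - C/2 = 0.54 - 0.1104 = 0.4296
Sector ⌊H'⌋ = 3 → (R',G',B') = (0.0, 0.19136, 0.2208)
RGB = ((R'+m)×255, (G'+m)×255, (B'+m)×255) = (109.548, 158.3448, 165.852)
Round half up → RGB(110, 158, 166)


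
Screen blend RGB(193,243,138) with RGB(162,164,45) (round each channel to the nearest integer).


Screen: C = 255 - (255-A)×(255-B)/255, rounded to nearest integer
R: 255 - (255-193)×(255-162)/255 = 255 - 5766/255 ≈ 255 - 22.612 = 232.388 → 232
G: 255 - (255-243)×(255-164)/255 = 255 - 1092/255 ≈ 255 - 4.282 = 250.718 → 251
B: 255 - (255-138)×(255-45)/255 = 255 - 24570/255 ≈ 255 - 96.353 = 158.647 → 159
= RGB(232, 251, 159)


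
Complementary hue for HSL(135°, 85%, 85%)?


Complement = opposite side of color wheel = hue + 180°
H' = (135 + 180) mod 360 = 315°
S and L unchanged.
= HSL(315°, 85%, 85%)


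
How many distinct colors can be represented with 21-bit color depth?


Colors = 2^bits = 2^21
= 2,097,152 colors


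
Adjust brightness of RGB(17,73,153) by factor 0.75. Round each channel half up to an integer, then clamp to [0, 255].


Multiply each channel by 0.75, round half up, clamp to [0, 255]
R: 17×0.75 = 12.75 → round → 13
G: 73×0.75 = 54.75 → round → 55
B: 153×0.75 = 114.75 → round → 115
= RGB(13, 55, 115)


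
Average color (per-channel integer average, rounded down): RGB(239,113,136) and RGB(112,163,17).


Midpoint: each channel = ⌊(C₁+C₂)/2⌋
R: ⌊(239+112)/2⌋ = 175
G: ⌊(113+163)/2⌋ = 138
B: ⌊(136+17)/2⌋ = 76
= RGB(175, 138, 76)


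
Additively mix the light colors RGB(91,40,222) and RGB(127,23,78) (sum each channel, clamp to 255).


Additive: each channel = min(255, C₁+C₂)
R: 91+127 = 218 → 218
G: 40+23 = 63 → 63
B: 222+78 = 300 → 255
= RGB(218, 63, 255)


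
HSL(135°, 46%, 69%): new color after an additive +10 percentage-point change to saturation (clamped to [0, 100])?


Original S = 46%
Adjustment = +10 percentage points
New S = 46 + (10) = 56
Clamp to [0, 100] → 56
= HSL(135°, 56%, 69%)


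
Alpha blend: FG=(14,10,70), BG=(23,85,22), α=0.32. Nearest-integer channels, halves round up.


C = α×F + (1-α)×B, with 1-α = 0.68
R: 0.32×14 + 0.68×23 = 4.48 + 15.64 = 20.12 → 20
G: 0.32×10 + 0.68×85 = 3.20 + 57.80 = 61.00 → 61
B: 0.32×70 + 0.68×22 = 22.40 + 14.96 = 37.36 → 37
= RGB(20, 61, 37)


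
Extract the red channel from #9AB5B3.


Color: #9AB5B3
R = 9A = 154
G = B5 = 181
B = B3 = 179
Red = 154


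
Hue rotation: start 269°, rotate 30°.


New hue = (H + rotation) mod 360
New hue = (269 + 30) mod 360
= 299 mod 360
= 299°


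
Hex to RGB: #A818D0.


A8 → 168 (R)
18 → 24 (G)
D0 → 208 (B)
= RGB(168, 24, 208)
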